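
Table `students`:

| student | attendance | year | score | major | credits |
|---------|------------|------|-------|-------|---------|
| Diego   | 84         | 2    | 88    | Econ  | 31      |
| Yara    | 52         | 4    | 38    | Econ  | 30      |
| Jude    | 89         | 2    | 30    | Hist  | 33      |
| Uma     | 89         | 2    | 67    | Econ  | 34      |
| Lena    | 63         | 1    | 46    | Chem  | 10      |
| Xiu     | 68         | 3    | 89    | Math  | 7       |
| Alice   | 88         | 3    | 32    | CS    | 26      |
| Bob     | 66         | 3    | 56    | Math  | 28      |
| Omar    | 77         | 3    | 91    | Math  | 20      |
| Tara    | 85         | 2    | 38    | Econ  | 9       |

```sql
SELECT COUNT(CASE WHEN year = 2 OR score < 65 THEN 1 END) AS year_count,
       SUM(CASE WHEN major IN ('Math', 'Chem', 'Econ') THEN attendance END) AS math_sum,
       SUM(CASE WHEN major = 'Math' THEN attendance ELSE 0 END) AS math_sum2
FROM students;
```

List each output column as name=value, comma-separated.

[year_count: year = 2 OR score < 65]
student=Diego: ✓ → 1
student=Yara: ✓ → 1
student=Jude: ✓ → 1
student=Uma: ✓ → 1
student=Lena: ✓ → 1
student=Xiu: ✗
student=Alice: ✓ → 1
student=Bob: ✓ → 1
student=Omar: ✗
student=Tara: ✓ → 1
year_count = COUNT(1, 1, 1, 1, 1, 1, 1, 1) = 8
—
[math_sum: major IN ('Math', 'Chem', 'Econ')]
student=Diego: ✓ → 84
student=Yara: ✓ → 52
student=Jude: ✗
student=Uma: ✓ → 89
student=Lena: ✓ → 63
student=Xiu: ✓ → 68
student=Alice: ✗
student=Bob: ✓ → 66
student=Omar: ✓ → 77
student=Tara: ✓ → 85
math_sum = 84 + 52 + 89 + 63 + 68 + 66 + 77 + 85 = 584
—
[math_sum2: major = 'Math']
student=Diego: ✗
student=Yara: ✗
student=Jude: ✗
student=Uma: ✗
student=Lena: ✗
student=Xiu: ✓ → 68
student=Alice: ✗
student=Bob: ✓ → 66
student=Omar: ✓ → 77
student=Tara: ✗
math_sum2 = 68 + 66 + 77 = 211

year_count=8, math_sum=584, math_sum2=211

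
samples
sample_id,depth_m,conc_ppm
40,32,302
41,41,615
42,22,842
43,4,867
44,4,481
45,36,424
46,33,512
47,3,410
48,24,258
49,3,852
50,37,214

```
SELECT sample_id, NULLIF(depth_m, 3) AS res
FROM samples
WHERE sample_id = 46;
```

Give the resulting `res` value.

33

sample_id = 46: depth_m=33, conc_ppm=512.
depth_m=33 vs 3: differ → 33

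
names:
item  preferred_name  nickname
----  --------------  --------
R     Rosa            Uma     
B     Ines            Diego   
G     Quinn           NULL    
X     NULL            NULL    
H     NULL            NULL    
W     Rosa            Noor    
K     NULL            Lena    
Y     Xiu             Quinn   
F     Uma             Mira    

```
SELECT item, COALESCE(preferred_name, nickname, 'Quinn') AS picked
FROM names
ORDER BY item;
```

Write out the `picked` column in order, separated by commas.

Ines, Uma, Quinn, Quinn, Lena, Rosa, Rosa, Quinn, Xiu

item=B: preferred_name=Ines → Ines
item=F: preferred_name=Uma → Uma
item=G: preferred_name=Quinn → Quinn
item=H: preferred_name=NULL, nickname=NULL, → literal Quinn → Quinn
item=K: preferred_name=NULL, nickname=Lena → Lena
item=R: preferred_name=Rosa → Rosa
item=W: preferred_name=Rosa → Rosa
item=X: preferred_name=NULL, nickname=NULL, → literal Quinn → Quinn
item=Y: preferred_name=Xiu → Xiu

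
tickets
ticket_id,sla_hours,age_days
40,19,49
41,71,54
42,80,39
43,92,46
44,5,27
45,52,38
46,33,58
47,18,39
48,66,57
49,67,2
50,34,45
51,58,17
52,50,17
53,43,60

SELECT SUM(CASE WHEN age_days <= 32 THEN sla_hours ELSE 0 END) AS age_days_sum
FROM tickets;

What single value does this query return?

180

ticket_id=40: ✗
ticket_id=41: ✗
ticket_id=42: ✗
ticket_id=43: ✗
ticket_id=44: ✓ → 5
ticket_id=45: ✗
ticket_id=46: ✗
ticket_id=47: ✗
ticket_id=48: ✗
ticket_id=49: ✓ → 67
ticket_id=50: ✗
ticket_id=51: ✓ → 58
ticket_id=52: ✓ → 50
ticket_id=53: ✗
age_days_sum = 5 + 67 + 58 + 50 = 180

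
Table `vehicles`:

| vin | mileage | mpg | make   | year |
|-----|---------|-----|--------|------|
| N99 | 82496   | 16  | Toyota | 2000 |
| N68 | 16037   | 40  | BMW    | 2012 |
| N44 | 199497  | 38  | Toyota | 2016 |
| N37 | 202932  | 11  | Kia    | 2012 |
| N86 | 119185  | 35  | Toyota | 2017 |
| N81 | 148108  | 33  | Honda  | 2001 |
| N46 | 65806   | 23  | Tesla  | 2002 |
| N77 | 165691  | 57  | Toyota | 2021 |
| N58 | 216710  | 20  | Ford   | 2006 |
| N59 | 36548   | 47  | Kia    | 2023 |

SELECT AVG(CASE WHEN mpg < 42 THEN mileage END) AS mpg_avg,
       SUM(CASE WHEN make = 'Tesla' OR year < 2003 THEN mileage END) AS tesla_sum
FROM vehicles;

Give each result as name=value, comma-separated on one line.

mpg_avg=131346.375, tesla_sum=296410

[mpg_avg: mpg < 42]
vin=N99: ✓ → 82496
vin=N68: ✓ → 16037
vin=N44: ✓ → 199497
vin=N37: ✓ → 202932
vin=N86: ✓ → 119185
vin=N81: ✓ → 148108
vin=N46: ✓ → 65806
vin=N77: ✗
vin=N58: ✓ → 216710
vin=N59: ✗
mpg_avg = (82496 + 16037 + 199497 + 202932 + 119185 + 148108 + 65806 + 216710) / 8 = 131346.375
—
[tesla_sum: make = 'Tesla' OR year < 2003]
vin=N99: ✓ → 82496
vin=N68: ✗
vin=N44: ✗
vin=N37: ✗
vin=N86: ✗
vin=N81: ✓ → 148108
vin=N46: ✓ → 65806
vin=N77: ✗
vin=N58: ✗
vin=N59: ✗
tesla_sum = 82496 + 148108 + 65806 = 296410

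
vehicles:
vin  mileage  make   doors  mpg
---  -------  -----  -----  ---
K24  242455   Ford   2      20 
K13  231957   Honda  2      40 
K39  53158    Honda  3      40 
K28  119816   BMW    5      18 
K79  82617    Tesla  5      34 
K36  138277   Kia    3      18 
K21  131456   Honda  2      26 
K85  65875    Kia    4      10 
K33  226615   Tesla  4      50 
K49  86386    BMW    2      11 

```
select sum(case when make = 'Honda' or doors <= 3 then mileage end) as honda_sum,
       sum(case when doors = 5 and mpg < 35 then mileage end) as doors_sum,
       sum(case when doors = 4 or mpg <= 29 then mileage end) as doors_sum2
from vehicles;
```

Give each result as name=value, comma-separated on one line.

honda_sum=883689, doors_sum=202433, doors_sum2=1010880

[honda_sum: make = 'Honda' or doors <= 3]
vin=K24: ✓ → 242455
vin=K13: ✓ → 231957
vin=K39: ✓ → 53158
vin=K28: ✗
vin=K79: ✗
vin=K36: ✓ → 138277
vin=K21: ✓ → 131456
vin=K85: ✗
vin=K33: ✗
vin=K49: ✓ → 86386
honda_sum = 242455 + 231957 + 53158 + 138277 + 131456 + 86386 = 883689
—
[doors_sum: doors = 5 and mpg < 35]
vin=K24: ✗
vin=K13: ✗
vin=K39: ✗
vin=K28: ✓ → 119816
vin=K79: ✓ → 82617
vin=K36: ✗
vin=K21: ✗
vin=K85: ✗
vin=K33: ✗
vin=K49: ✗
doors_sum = 119816 + 82617 = 202433
—
[doors_sum2: doors = 4 or mpg <= 29]
vin=K24: ✓ → 242455
vin=K13: ✗
vin=K39: ✗
vin=K28: ✓ → 119816
vin=K79: ✗
vin=K36: ✓ → 138277
vin=K21: ✓ → 131456
vin=K85: ✓ → 65875
vin=K33: ✓ → 226615
vin=K49: ✓ → 86386
doors_sum2 = 242455 + 119816 + 138277 + 131456 + 65875 + 226615 + 86386 = 1010880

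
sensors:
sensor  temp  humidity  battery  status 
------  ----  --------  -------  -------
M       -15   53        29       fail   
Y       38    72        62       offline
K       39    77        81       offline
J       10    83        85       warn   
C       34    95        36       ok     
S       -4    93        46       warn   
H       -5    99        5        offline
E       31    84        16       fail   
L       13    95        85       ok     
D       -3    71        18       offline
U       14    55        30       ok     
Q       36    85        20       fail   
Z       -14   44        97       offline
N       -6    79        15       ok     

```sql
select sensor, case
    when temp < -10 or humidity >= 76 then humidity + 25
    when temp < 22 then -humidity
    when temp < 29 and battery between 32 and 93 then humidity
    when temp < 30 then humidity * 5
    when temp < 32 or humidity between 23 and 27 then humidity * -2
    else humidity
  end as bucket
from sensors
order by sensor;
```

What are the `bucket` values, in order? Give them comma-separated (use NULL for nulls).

sensor=C: temp < -10 or humidity >= 76 → 120
sensor=D: temp < 22 → -71
sensor=E: temp < -10 or humidity >= 76 → 109
sensor=H: temp < -10 or humidity >= 76 → 124
sensor=J: temp < -10 or humidity >= 76 → 108
sensor=K: temp < -10 or humidity >= 76 → 102
sensor=L: temp < -10 or humidity >= 76 → 120
sensor=M: temp < -10 or humidity >= 76 → 78
sensor=N: temp < -10 or humidity >= 76 → 104
sensor=Q: temp < -10 or humidity >= 76 → 110
sensor=S: temp < -10 or humidity >= 76 → 118
sensor=U: temp < 22 → -55
sensor=Y: ELSE → 72
sensor=Z: temp < -10 or humidity >= 76 → 69

120, -71, 109, 124, 108, 102, 120, 78, 104, 110, 118, -55, 72, 69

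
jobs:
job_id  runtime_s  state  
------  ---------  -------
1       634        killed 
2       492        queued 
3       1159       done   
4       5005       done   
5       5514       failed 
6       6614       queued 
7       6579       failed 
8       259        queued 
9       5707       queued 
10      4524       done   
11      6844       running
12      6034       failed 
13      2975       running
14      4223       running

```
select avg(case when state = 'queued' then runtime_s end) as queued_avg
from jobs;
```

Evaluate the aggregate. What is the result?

job_id=1: ✗
job_id=2: ✓ → 492
job_id=3: ✗
job_id=4: ✗
job_id=5: ✗
job_id=6: ✓ → 6614
job_id=7: ✗
job_id=8: ✓ → 259
job_id=9: ✓ → 5707
job_id=10: ✗
job_id=11: ✗
job_id=12: ✗
job_id=13: ✗
job_id=14: ✗
queued_avg = (492 + 6614 + 259 + 5707) / 4 = 3268

3268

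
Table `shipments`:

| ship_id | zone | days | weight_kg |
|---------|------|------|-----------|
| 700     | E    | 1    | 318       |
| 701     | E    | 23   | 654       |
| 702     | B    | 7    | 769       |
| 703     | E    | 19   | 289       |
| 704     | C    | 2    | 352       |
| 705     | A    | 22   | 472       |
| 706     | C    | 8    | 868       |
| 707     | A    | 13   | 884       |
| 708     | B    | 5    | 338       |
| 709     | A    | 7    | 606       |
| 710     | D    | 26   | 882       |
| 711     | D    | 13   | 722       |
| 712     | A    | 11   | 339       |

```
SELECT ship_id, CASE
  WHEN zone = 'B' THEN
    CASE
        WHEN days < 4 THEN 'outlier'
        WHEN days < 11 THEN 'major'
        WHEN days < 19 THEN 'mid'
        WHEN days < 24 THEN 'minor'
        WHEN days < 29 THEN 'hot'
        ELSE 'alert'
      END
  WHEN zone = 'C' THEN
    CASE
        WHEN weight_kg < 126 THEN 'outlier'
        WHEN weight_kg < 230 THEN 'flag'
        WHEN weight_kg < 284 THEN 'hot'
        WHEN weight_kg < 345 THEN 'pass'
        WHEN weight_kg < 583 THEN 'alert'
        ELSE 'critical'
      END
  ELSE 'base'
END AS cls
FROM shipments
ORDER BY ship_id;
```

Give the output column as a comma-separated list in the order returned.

base, base, major, base, alert, base, critical, base, major, base, base, base, base

ship_id=700: zone='E' → outer ELSE → base
ship_id=701: zone='E' → outer ELSE → base
ship_id=702: zone='B' → inner[days < 11] → major
ship_id=703: zone='E' → outer ELSE → base
ship_id=704: zone='C' → inner[weight_kg < 583] → alert
ship_id=705: zone='A' → outer ELSE → base
ship_id=706: zone='C' → inner[ELSE] → critical
ship_id=707: zone='A' → outer ELSE → base
ship_id=708: zone='B' → inner[days < 11] → major
ship_id=709: zone='A' → outer ELSE → base
ship_id=710: zone='D' → outer ELSE → base
ship_id=711: zone='D' → outer ELSE → base
ship_id=712: zone='A' → outer ELSE → base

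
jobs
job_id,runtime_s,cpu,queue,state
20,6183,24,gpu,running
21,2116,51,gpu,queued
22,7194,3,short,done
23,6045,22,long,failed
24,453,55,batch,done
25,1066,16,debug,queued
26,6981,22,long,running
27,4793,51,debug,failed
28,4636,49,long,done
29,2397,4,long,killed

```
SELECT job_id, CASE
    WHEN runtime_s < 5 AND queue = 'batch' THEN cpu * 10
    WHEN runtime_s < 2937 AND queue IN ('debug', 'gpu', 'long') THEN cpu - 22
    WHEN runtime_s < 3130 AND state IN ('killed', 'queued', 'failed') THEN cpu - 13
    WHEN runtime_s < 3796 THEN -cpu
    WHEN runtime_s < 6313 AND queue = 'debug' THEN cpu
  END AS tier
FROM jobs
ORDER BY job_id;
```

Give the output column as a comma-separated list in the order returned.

job_id=20: (no match → NULL) → NULL
job_id=21: runtime_s < 2937 AND queue IN ('debug', 'gpu', 'long') → 29
job_id=22: (no match → NULL) → NULL
job_id=23: (no match → NULL) → NULL
job_id=24: runtime_s < 3796 → -55
job_id=25: runtime_s < 2937 AND queue IN ('debug', 'gpu', 'long') → -6
job_id=26: (no match → NULL) → NULL
job_id=27: runtime_s < 6313 AND queue = 'debug' → 51
job_id=28: (no match → NULL) → NULL
job_id=29: runtime_s < 2937 AND queue IN ('debug', 'gpu', 'long') → -18

NULL, 29, NULL, NULL, -55, -6, NULL, 51, NULL, -18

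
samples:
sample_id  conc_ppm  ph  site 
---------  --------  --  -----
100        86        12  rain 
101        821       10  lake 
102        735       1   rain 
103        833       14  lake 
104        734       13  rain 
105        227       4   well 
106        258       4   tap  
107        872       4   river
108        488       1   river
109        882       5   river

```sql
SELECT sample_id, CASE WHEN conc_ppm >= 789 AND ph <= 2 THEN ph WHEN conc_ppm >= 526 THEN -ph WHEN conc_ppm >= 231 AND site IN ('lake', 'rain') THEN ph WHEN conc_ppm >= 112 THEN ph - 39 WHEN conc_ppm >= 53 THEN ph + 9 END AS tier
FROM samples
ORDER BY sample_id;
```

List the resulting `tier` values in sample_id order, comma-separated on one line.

sample_id=100: conc_ppm >= 53 → 21
sample_id=101: conc_ppm >= 526 → -10
sample_id=102: conc_ppm >= 526 → -1
sample_id=103: conc_ppm >= 526 → -14
sample_id=104: conc_ppm >= 526 → -13
sample_id=105: conc_ppm >= 112 → -35
sample_id=106: conc_ppm >= 112 → -35
sample_id=107: conc_ppm >= 526 → -4
sample_id=108: conc_ppm >= 112 → -38
sample_id=109: conc_ppm >= 526 → -5

21, -10, -1, -14, -13, -35, -35, -4, -38, -5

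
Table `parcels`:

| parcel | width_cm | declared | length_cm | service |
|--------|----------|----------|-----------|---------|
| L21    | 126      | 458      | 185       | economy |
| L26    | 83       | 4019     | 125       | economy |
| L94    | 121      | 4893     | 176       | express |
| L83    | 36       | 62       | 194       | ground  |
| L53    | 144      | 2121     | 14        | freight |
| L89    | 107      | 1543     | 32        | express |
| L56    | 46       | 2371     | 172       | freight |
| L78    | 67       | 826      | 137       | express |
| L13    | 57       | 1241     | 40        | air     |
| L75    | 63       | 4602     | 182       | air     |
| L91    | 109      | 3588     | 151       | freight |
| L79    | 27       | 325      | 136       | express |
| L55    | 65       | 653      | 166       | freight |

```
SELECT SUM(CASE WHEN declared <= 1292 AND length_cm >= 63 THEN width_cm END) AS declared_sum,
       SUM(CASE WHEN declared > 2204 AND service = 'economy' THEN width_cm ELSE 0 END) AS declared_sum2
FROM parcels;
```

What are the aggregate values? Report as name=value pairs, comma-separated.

[declared_sum: declared <= 1292 AND length_cm >= 63]
parcel=L21: ✓ → 126
parcel=L26: ✗
parcel=L94: ✗
parcel=L83: ✓ → 36
parcel=L53: ✗
parcel=L89: ✗
parcel=L56: ✗
parcel=L78: ✓ → 67
parcel=L13: ✗
parcel=L75: ✗
parcel=L91: ✗
parcel=L79: ✓ → 27
parcel=L55: ✓ → 65
declared_sum = 126 + 36 + 67 + 27 + 65 = 321
—
[declared_sum2: declared > 2204 AND service = 'economy']
parcel=L21: ✗
parcel=L26: ✓ → 83
parcel=L94: ✗
parcel=L83: ✗
parcel=L53: ✗
parcel=L89: ✗
parcel=L56: ✗
parcel=L78: ✗
parcel=L13: ✗
parcel=L75: ✗
parcel=L91: ✗
parcel=L79: ✗
parcel=L55: ✗
declared_sum2 = 83

declared_sum=321, declared_sum2=83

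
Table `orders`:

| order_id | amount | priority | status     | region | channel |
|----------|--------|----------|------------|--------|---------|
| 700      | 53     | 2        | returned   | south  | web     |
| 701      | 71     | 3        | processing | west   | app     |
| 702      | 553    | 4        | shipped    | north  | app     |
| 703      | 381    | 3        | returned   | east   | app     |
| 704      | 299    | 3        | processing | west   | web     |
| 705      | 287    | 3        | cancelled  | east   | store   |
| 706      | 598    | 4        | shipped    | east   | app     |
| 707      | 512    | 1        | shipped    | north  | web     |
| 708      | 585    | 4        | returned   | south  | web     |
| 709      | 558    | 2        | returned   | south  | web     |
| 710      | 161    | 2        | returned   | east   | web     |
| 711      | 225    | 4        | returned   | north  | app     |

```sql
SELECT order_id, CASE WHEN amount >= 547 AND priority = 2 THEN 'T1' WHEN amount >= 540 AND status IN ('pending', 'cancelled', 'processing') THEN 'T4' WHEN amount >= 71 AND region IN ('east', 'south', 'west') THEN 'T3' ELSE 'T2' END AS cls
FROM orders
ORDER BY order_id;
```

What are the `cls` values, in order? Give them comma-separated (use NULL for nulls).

T2, T3, T2, T3, T3, T3, T3, T2, T3, T1, T3, T2

order_id=700: ELSE → T2
order_id=701: amount >= 71 AND region IN ('east', 'south', 'west') → T3
order_id=702: ELSE → T2
order_id=703: amount >= 71 AND region IN ('east', 'south', 'west') → T3
order_id=704: amount >= 71 AND region IN ('east', 'south', 'west') → T3
order_id=705: amount >= 71 AND region IN ('east', 'south', 'west') → T3
order_id=706: amount >= 71 AND region IN ('east', 'south', 'west') → T3
order_id=707: ELSE → T2
order_id=708: amount >= 71 AND region IN ('east', 'south', 'west') → T3
order_id=709: amount >= 547 AND priority = 2 → T1
order_id=710: amount >= 71 AND region IN ('east', 'south', 'west') → T3
order_id=711: ELSE → T2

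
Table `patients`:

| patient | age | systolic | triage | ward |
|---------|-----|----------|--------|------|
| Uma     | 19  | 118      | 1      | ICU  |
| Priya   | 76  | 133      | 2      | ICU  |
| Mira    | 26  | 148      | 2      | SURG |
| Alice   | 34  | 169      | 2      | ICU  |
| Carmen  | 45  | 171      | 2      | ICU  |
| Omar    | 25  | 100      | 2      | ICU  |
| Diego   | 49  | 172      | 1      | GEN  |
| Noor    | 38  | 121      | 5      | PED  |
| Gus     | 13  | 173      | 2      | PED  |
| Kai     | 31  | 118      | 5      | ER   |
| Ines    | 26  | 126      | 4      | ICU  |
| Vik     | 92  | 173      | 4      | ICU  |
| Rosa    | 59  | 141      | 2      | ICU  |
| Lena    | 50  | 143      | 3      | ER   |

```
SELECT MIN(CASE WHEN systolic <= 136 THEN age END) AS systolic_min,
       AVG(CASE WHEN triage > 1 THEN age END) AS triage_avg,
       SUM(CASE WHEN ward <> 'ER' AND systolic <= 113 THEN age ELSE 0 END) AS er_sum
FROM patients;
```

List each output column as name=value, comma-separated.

systolic_min=19, triage_avg=42.9166666667, er_sum=25

[systolic_min: systolic <= 136]
patient=Uma: ✓ → 19
patient=Priya: ✓ → 76
patient=Mira: ✗
patient=Alice: ✗
patient=Carmen: ✗
patient=Omar: ✓ → 25
patient=Diego: ✗
patient=Noor: ✓ → 38
patient=Gus: ✗
patient=Kai: ✓ → 31
patient=Ines: ✓ → 26
patient=Vik: ✗
patient=Rosa: ✗
patient=Lena: ✗
systolic_min = MIN(19, 76, 25, 38, 31, 26) = 19
—
[triage_avg: triage > 1]
patient=Uma: ✗
patient=Priya: ✓ → 76
patient=Mira: ✓ → 26
patient=Alice: ✓ → 34
patient=Carmen: ✓ → 45
patient=Omar: ✓ → 25
patient=Diego: ✗
patient=Noor: ✓ → 38
patient=Gus: ✓ → 13
patient=Kai: ✓ → 31
patient=Ines: ✓ → 26
patient=Vik: ✓ → 92
patient=Rosa: ✓ → 59
patient=Lena: ✓ → 50
triage_avg = (76 + 26 + 34 + 45 + 25 + 38 + 13 + 31 + 26 + 92 + 59 + 50) / 12 = 42.9166666667
—
[er_sum: ward <> 'ER' AND systolic <= 113]
patient=Uma: ✗
patient=Priya: ✗
patient=Mira: ✗
patient=Alice: ✗
patient=Carmen: ✗
patient=Omar: ✓ → 25
patient=Diego: ✗
patient=Noor: ✗
patient=Gus: ✗
patient=Kai: ✗
patient=Ines: ✗
patient=Vik: ✗
patient=Rosa: ✗
patient=Lena: ✗
er_sum = 25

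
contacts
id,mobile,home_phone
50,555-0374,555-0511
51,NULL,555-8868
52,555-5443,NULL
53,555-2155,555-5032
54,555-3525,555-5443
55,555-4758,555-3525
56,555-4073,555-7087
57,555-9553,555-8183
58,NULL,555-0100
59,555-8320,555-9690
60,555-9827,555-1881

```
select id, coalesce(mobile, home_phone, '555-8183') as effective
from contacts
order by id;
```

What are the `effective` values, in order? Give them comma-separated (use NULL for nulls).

555-0374, 555-8868, 555-5443, 555-2155, 555-3525, 555-4758, 555-4073, 555-9553, 555-0100, 555-8320, 555-9827

id=50: mobile=555-0374 → 555-0374
id=51: mobile=NULL, home_phone=555-8868 → 555-8868
id=52: mobile=555-5443 → 555-5443
id=53: mobile=555-2155 → 555-2155
id=54: mobile=555-3525 → 555-3525
id=55: mobile=555-4758 → 555-4758
id=56: mobile=555-4073 → 555-4073
id=57: mobile=555-9553 → 555-9553
id=58: mobile=NULL, home_phone=555-0100 → 555-0100
id=59: mobile=555-8320 → 555-8320
id=60: mobile=555-9827 → 555-9827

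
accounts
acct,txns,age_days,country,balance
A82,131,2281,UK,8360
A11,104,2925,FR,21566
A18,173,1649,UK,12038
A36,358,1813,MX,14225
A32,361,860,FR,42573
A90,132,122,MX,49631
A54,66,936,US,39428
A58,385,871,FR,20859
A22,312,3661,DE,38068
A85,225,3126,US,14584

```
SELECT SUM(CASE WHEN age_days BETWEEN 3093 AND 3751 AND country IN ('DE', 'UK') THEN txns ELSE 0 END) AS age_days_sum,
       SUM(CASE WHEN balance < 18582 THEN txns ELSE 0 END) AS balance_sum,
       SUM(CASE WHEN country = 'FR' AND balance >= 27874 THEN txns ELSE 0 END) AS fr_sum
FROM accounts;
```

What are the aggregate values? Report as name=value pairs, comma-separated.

[age_days_sum: age_days BETWEEN 3093 AND 3751 AND country IN ('DE', 'UK')]
acct=A82: ✗
acct=A11: ✗
acct=A18: ✗
acct=A36: ✗
acct=A32: ✗
acct=A90: ✗
acct=A54: ✗
acct=A58: ✗
acct=A22: ✓ → 312
acct=A85: ✗
age_days_sum = 312
—
[balance_sum: balance < 18582]
acct=A82: ✓ → 131
acct=A11: ✗
acct=A18: ✓ → 173
acct=A36: ✓ → 358
acct=A32: ✗
acct=A90: ✗
acct=A54: ✗
acct=A58: ✗
acct=A22: ✗
acct=A85: ✓ → 225
balance_sum = 131 + 173 + 358 + 225 = 887
—
[fr_sum: country = 'FR' AND balance >= 27874]
acct=A82: ✗
acct=A11: ✗
acct=A18: ✗
acct=A36: ✗
acct=A32: ✓ → 361
acct=A90: ✗
acct=A54: ✗
acct=A58: ✗
acct=A22: ✗
acct=A85: ✗
fr_sum = 361

age_days_sum=312, balance_sum=887, fr_sum=361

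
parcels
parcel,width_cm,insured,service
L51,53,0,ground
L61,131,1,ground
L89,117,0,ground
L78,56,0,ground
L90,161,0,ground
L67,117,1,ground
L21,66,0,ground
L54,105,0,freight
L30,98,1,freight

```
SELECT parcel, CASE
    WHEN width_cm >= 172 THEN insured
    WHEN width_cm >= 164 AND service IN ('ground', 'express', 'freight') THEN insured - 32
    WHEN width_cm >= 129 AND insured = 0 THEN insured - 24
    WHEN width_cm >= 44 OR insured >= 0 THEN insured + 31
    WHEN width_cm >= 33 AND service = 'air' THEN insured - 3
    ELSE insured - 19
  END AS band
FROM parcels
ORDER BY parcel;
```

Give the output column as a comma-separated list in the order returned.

31, 32, 31, 31, 32, 32, 31, 31, -24

parcel=L21: width_cm >= 44 OR insured >= 0 → 31
parcel=L30: width_cm >= 44 OR insured >= 0 → 32
parcel=L51: width_cm >= 44 OR insured >= 0 → 31
parcel=L54: width_cm >= 44 OR insured >= 0 → 31
parcel=L61: width_cm >= 44 OR insured >= 0 → 32
parcel=L67: width_cm >= 44 OR insured >= 0 → 32
parcel=L78: width_cm >= 44 OR insured >= 0 → 31
parcel=L89: width_cm >= 44 OR insured >= 0 → 31
parcel=L90: width_cm >= 129 AND insured = 0 → -24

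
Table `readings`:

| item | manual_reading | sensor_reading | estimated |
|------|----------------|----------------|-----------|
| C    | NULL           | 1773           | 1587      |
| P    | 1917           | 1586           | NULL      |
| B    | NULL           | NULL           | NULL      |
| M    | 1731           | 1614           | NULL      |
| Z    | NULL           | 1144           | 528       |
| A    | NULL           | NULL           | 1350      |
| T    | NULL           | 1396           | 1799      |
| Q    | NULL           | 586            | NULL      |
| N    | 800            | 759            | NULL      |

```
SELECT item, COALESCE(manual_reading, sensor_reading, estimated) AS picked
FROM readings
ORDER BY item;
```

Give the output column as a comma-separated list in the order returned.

item=A: manual_reading=NULL, sensor_reading=NULL, estimated=1350 → 1350
item=B: manual_reading=NULL, sensor_reading=NULL, estimated=NULL (all NULL) → NULL
item=C: manual_reading=NULL, sensor_reading=1773 → 1773
item=M: manual_reading=1731 → 1731
item=N: manual_reading=800 → 800
item=P: manual_reading=1917 → 1917
item=Q: manual_reading=NULL, sensor_reading=586 → 586
item=T: manual_reading=NULL, sensor_reading=1396 → 1396
item=Z: manual_reading=NULL, sensor_reading=1144 → 1144

1350, NULL, 1773, 1731, 800, 1917, 586, 1396, 1144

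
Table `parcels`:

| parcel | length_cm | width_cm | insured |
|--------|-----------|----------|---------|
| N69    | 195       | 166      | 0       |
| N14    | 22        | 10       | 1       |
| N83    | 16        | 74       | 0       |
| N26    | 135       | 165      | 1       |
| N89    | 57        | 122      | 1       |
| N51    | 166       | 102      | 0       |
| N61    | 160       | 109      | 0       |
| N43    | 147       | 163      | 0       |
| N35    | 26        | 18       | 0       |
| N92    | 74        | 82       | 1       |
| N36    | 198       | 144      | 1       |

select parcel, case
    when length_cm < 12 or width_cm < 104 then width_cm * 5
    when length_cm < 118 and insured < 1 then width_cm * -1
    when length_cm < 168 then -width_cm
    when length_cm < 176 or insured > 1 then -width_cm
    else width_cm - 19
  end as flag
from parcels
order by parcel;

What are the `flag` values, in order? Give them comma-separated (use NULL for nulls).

parcel=N14: length_cm < 12 or width_cm < 104 → 50
parcel=N26: length_cm < 168 → -165
parcel=N35: length_cm < 12 or width_cm < 104 → 90
parcel=N36: ELSE → 125
parcel=N43: length_cm < 168 → -163
parcel=N51: length_cm < 12 or width_cm < 104 → 510
parcel=N61: length_cm < 168 → -109
parcel=N69: ELSE → 147
parcel=N83: length_cm < 12 or width_cm < 104 → 370
parcel=N89: length_cm < 168 → -122
parcel=N92: length_cm < 12 or width_cm < 104 → 410

50, -165, 90, 125, -163, 510, -109, 147, 370, -122, 410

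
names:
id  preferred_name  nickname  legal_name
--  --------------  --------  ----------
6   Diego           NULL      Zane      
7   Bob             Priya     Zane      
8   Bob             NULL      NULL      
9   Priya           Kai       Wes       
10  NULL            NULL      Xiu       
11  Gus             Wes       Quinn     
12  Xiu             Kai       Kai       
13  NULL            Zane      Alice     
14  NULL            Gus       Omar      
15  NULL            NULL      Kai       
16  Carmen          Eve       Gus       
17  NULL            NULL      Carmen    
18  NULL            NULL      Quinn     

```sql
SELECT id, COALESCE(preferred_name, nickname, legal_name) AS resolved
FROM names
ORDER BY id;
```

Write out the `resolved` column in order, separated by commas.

Diego, Bob, Bob, Priya, Xiu, Gus, Xiu, Zane, Gus, Kai, Carmen, Carmen, Quinn

id=6: preferred_name=Diego → Diego
id=7: preferred_name=Bob → Bob
id=8: preferred_name=Bob → Bob
id=9: preferred_name=Priya → Priya
id=10: preferred_name=NULL, nickname=NULL, legal_name=Xiu → Xiu
id=11: preferred_name=Gus → Gus
id=12: preferred_name=Xiu → Xiu
id=13: preferred_name=NULL, nickname=Zane → Zane
id=14: preferred_name=NULL, nickname=Gus → Gus
id=15: preferred_name=NULL, nickname=NULL, legal_name=Kai → Kai
id=16: preferred_name=Carmen → Carmen
id=17: preferred_name=NULL, nickname=NULL, legal_name=Carmen → Carmen
id=18: preferred_name=NULL, nickname=NULL, legal_name=Quinn → Quinn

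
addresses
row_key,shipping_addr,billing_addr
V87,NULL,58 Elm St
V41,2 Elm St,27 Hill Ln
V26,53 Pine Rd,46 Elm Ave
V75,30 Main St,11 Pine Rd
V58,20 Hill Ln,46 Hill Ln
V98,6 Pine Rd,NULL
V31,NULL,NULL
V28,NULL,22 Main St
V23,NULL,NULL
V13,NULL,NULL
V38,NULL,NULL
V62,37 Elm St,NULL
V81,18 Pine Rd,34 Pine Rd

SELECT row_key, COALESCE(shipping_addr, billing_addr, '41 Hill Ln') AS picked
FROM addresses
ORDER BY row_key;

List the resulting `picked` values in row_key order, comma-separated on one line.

row_key=V13: shipping_addr=NULL, billing_addr=NULL, → literal 41 Hill Ln → 41 Hill Ln
row_key=V23: shipping_addr=NULL, billing_addr=NULL, → literal 41 Hill Ln → 41 Hill Ln
row_key=V26: shipping_addr=53 Pine Rd → 53 Pine Rd
row_key=V28: shipping_addr=NULL, billing_addr=22 Main St → 22 Main St
row_key=V31: shipping_addr=NULL, billing_addr=NULL, → literal 41 Hill Ln → 41 Hill Ln
row_key=V38: shipping_addr=NULL, billing_addr=NULL, → literal 41 Hill Ln → 41 Hill Ln
row_key=V41: shipping_addr=2 Elm St → 2 Elm St
row_key=V58: shipping_addr=20 Hill Ln → 20 Hill Ln
row_key=V62: shipping_addr=37 Elm St → 37 Elm St
row_key=V75: shipping_addr=30 Main St → 30 Main St
row_key=V81: shipping_addr=18 Pine Rd → 18 Pine Rd
row_key=V87: shipping_addr=NULL, billing_addr=58 Elm St → 58 Elm St
row_key=V98: shipping_addr=6 Pine Rd → 6 Pine Rd

41 Hill Ln, 41 Hill Ln, 53 Pine Rd, 22 Main St, 41 Hill Ln, 41 Hill Ln, 2 Elm St, 20 Hill Ln, 37 Elm St, 30 Main St, 18 Pine Rd, 58 Elm St, 6 Pine Rd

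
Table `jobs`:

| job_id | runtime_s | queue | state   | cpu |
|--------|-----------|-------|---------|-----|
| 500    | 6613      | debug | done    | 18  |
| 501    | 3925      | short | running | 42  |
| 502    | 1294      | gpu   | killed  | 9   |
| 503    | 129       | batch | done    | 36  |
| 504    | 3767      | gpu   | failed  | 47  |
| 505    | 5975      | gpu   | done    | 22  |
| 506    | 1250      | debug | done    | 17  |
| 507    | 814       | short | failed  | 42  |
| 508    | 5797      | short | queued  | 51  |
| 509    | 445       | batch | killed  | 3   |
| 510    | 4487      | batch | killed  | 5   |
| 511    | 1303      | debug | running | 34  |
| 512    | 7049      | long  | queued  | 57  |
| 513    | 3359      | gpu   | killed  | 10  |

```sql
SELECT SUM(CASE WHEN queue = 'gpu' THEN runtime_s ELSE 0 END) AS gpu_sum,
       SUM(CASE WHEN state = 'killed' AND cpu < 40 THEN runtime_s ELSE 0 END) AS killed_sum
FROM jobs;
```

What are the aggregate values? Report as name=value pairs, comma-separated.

gpu_sum=14395, killed_sum=9585

[gpu_sum: queue = 'gpu']
job_id=500: ✗
job_id=501: ✗
job_id=502: ✓ → 1294
job_id=503: ✗
job_id=504: ✓ → 3767
job_id=505: ✓ → 5975
job_id=506: ✗
job_id=507: ✗
job_id=508: ✗
job_id=509: ✗
job_id=510: ✗
job_id=511: ✗
job_id=512: ✗
job_id=513: ✓ → 3359
gpu_sum = 1294 + 3767 + 5975 + 3359 = 14395
—
[killed_sum: state = 'killed' AND cpu < 40]
job_id=500: ✗
job_id=501: ✗
job_id=502: ✓ → 1294
job_id=503: ✗
job_id=504: ✗
job_id=505: ✗
job_id=506: ✗
job_id=507: ✗
job_id=508: ✗
job_id=509: ✓ → 445
job_id=510: ✓ → 4487
job_id=511: ✗
job_id=512: ✗
job_id=513: ✓ → 3359
killed_sum = 1294 + 445 + 4487 + 3359 = 9585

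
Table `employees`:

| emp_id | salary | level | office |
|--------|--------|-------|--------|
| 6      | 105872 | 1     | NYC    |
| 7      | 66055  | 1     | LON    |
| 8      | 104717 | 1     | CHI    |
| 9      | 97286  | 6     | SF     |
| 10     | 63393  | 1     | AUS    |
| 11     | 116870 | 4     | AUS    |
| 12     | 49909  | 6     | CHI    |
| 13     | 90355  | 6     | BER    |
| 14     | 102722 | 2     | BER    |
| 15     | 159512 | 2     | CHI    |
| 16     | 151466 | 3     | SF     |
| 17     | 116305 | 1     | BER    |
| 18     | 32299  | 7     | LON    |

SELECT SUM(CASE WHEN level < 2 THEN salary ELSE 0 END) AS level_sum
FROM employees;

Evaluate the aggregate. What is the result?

456342

emp_id=6: ✓ → 105872
emp_id=7: ✓ → 66055
emp_id=8: ✓ → 104717
emp_id=9: ✗
emp_id=10: ✓ → 63393
emp_id=11: ✗
emp_id=12: ✗
emp_id=13: ✗
emp_id=14: ✗
emp_id=15: ✗
emp_id=16: ✗
emp_id=17: ✓ → 116305
emp_id=18: ✗
level_sum = 105872 + 66055 + 104717 + 63393 + 116305 = 456342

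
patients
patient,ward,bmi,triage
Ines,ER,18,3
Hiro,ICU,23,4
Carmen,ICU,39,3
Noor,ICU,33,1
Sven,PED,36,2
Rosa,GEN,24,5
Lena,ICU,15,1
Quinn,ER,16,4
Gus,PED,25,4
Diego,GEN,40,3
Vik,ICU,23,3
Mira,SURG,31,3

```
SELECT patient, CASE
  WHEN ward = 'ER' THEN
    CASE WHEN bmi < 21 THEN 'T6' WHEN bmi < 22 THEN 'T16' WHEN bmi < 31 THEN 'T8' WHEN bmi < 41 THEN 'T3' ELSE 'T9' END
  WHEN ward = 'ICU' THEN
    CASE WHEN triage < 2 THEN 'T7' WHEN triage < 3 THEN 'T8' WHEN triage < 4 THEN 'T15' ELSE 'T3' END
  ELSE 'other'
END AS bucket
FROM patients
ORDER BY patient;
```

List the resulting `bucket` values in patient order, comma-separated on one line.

patient=Carmen: ward='ICU' → inner[triage < 4] → T15
patient=Diego: ward='GEN' → outer ELSE → other
patient=Gus: ward='PED' → outer ELSE → other
patient=Hiro: ward='ICU' → inner[ELSE] → T3
patient=Ines: ward='ER' → inner[bmi < 21] → T6
patient=Lena: ward='ICU' → inner[triage < 2] → T7
patient=Mira: ward='SURG' → outer ELSE → other
patient=Noor: ward='ICU' → inner[triage < 2] → T7
patient=Quinn: ward='ER' → inner[bmi < 21] → T6
patient=Rosa: ward='GEN' → outer ELSE → other
patient=Sven: ward='PED' → outer ELSE → other
patient=Vik: ward='ICU' → inner[triage < 4] → T15

T15, other, other, T3, T6, T7, other, T7, T6, other, other, T15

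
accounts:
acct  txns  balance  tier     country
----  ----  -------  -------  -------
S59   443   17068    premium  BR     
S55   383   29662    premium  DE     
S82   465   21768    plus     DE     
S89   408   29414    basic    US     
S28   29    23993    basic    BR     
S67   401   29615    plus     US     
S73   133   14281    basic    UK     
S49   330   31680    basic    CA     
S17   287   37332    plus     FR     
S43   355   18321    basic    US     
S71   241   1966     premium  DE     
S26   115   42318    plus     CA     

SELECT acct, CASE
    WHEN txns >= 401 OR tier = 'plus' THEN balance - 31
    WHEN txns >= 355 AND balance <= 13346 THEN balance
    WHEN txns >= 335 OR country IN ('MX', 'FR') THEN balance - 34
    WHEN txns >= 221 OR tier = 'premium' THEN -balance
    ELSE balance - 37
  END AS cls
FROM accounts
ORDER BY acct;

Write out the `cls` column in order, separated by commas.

37301, 42287, 23956, 18287, -31680, 29628, 17037, 29584, -1966, 14244, 21737, 29383

acct=S17: txns >= 401 OR tier = 'plus' → 37301
acct=S26: txns >= 401 OR tier = 'plus' → 42287
acct=S28: ELSE → 23956
acct=S43: txns >= 335 OR country IN ('MX', 'FR') → 18287
acct=S49: txns >= 221 OR tier = 'premium' → -31680
acct=S55: txns >= 335 OR country IN ('MX', 'FR') → 29628
acct=S59: txns >= 401 OR tier = 'plus' → 17037
acct=S67: txns >= 401 OR tier = 'plus' → 29584
acct=S71: txns >= 221 OR tier = 'premium' → -1966
acct=S73: ELSE → 14244
acct=S82: txns >= 401 OR tier = 'plus' → 21737
acct=S89: txns >= 401 OR tier = 'plus' → 29383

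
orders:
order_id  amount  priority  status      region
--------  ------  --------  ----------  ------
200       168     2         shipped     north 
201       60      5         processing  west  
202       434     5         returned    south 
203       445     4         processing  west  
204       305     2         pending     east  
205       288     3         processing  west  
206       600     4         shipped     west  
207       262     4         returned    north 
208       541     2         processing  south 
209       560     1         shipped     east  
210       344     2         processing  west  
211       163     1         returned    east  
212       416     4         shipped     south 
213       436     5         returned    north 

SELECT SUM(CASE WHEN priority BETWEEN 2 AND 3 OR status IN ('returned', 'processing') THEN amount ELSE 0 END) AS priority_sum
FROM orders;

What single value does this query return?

order_id=200: ✓ → 168
order_id=201: ✓ → 60
order_id=202: ✓ → 434
order_id=203: ✓ → 445
order_id=204: ✓ → 305
order_id=205: ✓ → 288
order_id=206: ✗
order_id=207: ✓ → 262
order_id=208: ✓ → 541
order_id=209: ✗
order_id=210: ✓ → 344
order_id=211: ✓ → 163
order_id=212: ✗
order_id=213: ✓ → 436
priority_sum = 168 + 60 + 434 + 445 + 305 + 288 + 262 + 541 + 344 + 163 + 436 = 3446

3446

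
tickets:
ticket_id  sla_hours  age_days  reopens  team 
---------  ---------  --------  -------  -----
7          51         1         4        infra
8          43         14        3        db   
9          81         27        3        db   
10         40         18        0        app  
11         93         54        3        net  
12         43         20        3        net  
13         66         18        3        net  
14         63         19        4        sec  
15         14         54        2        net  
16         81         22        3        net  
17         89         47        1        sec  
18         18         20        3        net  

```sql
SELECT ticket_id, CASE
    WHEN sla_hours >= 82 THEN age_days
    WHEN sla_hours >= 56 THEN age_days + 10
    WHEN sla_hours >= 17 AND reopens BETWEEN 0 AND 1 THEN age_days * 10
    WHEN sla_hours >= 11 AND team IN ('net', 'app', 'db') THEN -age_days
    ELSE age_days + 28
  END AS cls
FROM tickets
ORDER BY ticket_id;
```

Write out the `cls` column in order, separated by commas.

ticket_id=7: ELSE → 29
ticket_id=8: sla_hours >= 11 AND team IN ('net', 'app', 'db') → -14
ticket_id=9: sla_hours >= 56 → 37
ticket_id=10: sla_hours >= 17 AND reopens BETWEEN 0 AND 1 → 180
ticket_id=11: sla_hours >= 82 → 54
ticket_id=12: sla_hours >= 11 AND team IN ('net', 'app', 'db') → -20
ticket_id=13: sla_hours >= 56 → 28
ticket_id=14: sla_hours >= 56 → 29
ticket_id=15: sla_hours >= 11 AND team IN ('net', 'app', 'db') → -54
ticket_id=16: sla_hours >= 56 → 32
ticket_id=17: sla_hours >= 82 → 47
ticket_id=18: sla_hours >= 11 AND team IN ('net', 'app', 'db') → -20

29, -14, 37, 180, 54, -20, 28, 29, -54, 32, 47, -20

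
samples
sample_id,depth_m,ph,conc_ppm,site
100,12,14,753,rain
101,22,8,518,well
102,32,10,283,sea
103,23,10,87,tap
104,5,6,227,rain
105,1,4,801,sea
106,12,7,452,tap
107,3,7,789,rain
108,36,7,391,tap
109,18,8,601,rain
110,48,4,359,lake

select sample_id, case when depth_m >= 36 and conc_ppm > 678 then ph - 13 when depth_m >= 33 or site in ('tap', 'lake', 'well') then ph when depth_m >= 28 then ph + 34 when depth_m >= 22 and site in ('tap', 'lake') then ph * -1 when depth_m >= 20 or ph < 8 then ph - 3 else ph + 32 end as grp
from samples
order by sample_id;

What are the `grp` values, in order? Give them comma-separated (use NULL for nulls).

sample_id=100: ELSE → 46
sample_id=101: depth_m >= 33 or site in ('tap', 'lake', 'well') → 8
sample_id=102: depth_m >= 28 → 44
sample_id=103: depth_m >= 33 or site in ('tap', 'lake', 'well') → 10
sample_id=104: depth_m >= 20 or ph < 8 → 3
sample_id=105: depth_m >= 20 or ph < 8 → 1
sample_id=106: depth_m >= 33 or site in ('tap', 'lake', 'well') → 7
sample_id=107: depth_m >= 20 or ph < 8 → 4
sample_id=108: depth_m >= 33 or site in ('tap', 'lake', 'well') → 7
sample_id=109: ELSE → 40
sample_id=110: depth_m >= 33 or site in ('tap', 'lake', 'well') → 4

46, 8, 44, 10, 3, 1, 7, 4, 7, 40, 4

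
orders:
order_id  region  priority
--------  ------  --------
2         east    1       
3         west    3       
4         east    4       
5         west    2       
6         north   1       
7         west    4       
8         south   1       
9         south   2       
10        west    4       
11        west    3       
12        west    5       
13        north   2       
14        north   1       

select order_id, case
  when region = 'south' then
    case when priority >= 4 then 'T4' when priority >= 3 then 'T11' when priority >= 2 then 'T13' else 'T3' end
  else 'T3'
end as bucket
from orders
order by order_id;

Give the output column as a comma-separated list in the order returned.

order_id=2: region='east' → outer ELSE → T3
order_id=3: region='west' → outer ELSE → T3
order_id=4: region='east' → outer ELSE → T3
order_id=5: region='west' → outer ELSE → T3
order_id=6: region='north' → outer ELSE → T3
order_id=7: region='west' → outer ELSE → T3
order_id=8: region='south' → inner[ELSE] → T3
order_id=9: region='south' → inner[priority >= 2] → T13
order_id=10: region='west' → outer ELSE → T3
order_id=11: region='west' → outer ELSE → T3
order_id=12: region='west' → outer ELSE → T3
order_id=13: region='north' → outer ELSE → T3
order_id=14: region='north' → outer ELSE → T3

T3, T3, T3, T3, T3, T3, T3, T13, T3, T3, T3, T3, T3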